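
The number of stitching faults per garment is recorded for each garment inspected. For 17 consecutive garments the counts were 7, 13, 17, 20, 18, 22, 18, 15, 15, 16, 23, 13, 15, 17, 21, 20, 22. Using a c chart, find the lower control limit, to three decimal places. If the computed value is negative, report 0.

c̄ = (7 + 13 + 17 + 20 + 18 + 22 + 18 + 15 + 15 + 16 + 23 + 13 + 15 + 17 + 21 + 20 + 22) / 17 = 292 / 17 = 17.1765
LCL = c̄ − 3√c̄ = 17.1765 − 3 × 4.1445 = 4.7431

4.743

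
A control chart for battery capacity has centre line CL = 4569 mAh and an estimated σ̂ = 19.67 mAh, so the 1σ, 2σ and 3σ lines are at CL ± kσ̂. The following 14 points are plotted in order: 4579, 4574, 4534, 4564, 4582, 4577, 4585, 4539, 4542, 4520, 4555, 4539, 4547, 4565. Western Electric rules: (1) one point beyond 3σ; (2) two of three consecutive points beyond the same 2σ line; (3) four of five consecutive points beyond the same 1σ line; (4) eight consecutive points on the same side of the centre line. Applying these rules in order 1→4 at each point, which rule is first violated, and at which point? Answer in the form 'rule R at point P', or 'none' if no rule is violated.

Zone of each point (C = within 1σ̂, B = 1σ̂–2σ̂, A = 2σ̂–3σ̂, * = beyond 3σ̂; sign = side of CL): 1:+C, 2:+C, 3:-B, 4:-C, 5:+C, 6:+C, 7:+C, 8:-B, 9:-B, 10:-A, 11:-C, 12:-B, 13:-B, 14:-C
Rule 3 (four of five consecutive points beyond the same 1σ limit) is satisfied at point 12.

rule 3 at point 12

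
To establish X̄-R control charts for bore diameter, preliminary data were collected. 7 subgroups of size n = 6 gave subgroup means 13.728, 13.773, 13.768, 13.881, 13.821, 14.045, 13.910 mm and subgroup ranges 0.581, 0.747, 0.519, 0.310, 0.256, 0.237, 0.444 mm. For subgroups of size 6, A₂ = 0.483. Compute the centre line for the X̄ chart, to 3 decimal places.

X̄̄ = (13.728 + 13.773 + 13.768 + 13.881 + 13.821 + 14.045 + 13.910) / 7 = 96.9260 / 7 = 13.8466
CL = X̄̄ = 13.8466

13.847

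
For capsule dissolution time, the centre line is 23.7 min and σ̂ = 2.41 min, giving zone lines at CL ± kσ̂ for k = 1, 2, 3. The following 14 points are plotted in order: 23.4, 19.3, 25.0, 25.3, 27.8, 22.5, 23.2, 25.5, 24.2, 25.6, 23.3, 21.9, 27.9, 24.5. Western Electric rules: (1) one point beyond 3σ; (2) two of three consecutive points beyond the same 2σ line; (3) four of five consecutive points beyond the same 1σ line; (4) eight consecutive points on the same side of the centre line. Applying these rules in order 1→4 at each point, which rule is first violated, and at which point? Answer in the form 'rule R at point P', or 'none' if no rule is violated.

Zone of each point (C = within 1σ̂, B = 1σ̂–2σ̂, A = 2σ̂–3σ̂, * = beyond 3σ̂; sign = side of CL): 1:-C, 2:-B, 3:+C, 4:+C, 5:+B, 6:-C, 7:-C, 8:+C, 9:+C, 10:+C, 11:-C, 12:-C, 13:+B, 14:+C
No rule fires across all 14 points.

none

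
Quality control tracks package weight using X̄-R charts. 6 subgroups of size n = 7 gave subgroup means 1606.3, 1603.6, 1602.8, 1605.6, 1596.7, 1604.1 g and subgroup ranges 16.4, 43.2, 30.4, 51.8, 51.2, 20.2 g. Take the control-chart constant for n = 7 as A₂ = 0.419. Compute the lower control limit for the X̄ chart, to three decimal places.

X̄̄ = (1606.3 + 1603.6 + 1602.8 + 1605.6 + 1596.7 + 1604.1) / 6 = 9619.1000 / 6 = 1603.1833
R̄ = (16.4 + 43.2 + 30.4 + 51.8 + 51.2 + 20.2) / 6 = 213.2000 / 6 = 35.5333
LCL = X̄̄ − A₂·R̄ = 1603.1833 − 0.419 × 35.5333 = 1588.2949

1588.295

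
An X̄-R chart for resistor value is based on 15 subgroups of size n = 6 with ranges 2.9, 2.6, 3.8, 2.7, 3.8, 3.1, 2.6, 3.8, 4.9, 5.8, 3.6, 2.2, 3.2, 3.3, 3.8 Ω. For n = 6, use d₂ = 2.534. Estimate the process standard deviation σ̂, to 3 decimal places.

R̄ = (2.9 + 2.6 + 3.8 + 2.7 + 3.8 + 3.1 + 2.6 + 3.8 + 4.9 + 5.8 + 3.6 + 2.2 + 3.2 + 3.3 + 3.8) / 15 = 3.4733
σ̂ = R̄ / d₂ = 3.4733 / 2.534 = 1.3707

1.371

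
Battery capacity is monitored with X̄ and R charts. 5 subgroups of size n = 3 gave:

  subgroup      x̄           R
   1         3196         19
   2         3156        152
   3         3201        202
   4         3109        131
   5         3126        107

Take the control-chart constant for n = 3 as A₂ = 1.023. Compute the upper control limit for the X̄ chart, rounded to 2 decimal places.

3282.61

X̄̄ = (3196 + 3156 + 3201 + 3109 + 3126) / 5 = 15788.0000 / 5 = 3157.6000
R̄ = (19 + 152 + 202 + 131 + 107) / 5 = 611.0000 / 5 = 122.2000
UCL = X̄̄ + A₂·R̄ = 3157.6000 + 1.023 × 122.2000 = 3282.6106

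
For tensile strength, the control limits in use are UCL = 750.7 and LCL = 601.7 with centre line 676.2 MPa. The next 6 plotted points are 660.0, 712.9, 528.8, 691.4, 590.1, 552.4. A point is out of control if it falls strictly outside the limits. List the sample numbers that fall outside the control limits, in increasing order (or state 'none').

Compare each point to [601.7, 750.7]: sample 3 = 528.8 < LCL; sample 5 = 590.1 < LCL; sample 6 = 552.4 < LCL.

3, 5, 6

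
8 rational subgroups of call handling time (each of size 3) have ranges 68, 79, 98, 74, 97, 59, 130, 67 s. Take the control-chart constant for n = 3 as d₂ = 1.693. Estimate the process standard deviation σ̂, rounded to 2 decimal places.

R̄ = (68 + 79 + 98 + 74 + 97 + 59 + 130 + 67) / 8 = 84.0000
σ̂ = R̄ / d₂ = 84.0000 / 1.693 = 49.6161

49.62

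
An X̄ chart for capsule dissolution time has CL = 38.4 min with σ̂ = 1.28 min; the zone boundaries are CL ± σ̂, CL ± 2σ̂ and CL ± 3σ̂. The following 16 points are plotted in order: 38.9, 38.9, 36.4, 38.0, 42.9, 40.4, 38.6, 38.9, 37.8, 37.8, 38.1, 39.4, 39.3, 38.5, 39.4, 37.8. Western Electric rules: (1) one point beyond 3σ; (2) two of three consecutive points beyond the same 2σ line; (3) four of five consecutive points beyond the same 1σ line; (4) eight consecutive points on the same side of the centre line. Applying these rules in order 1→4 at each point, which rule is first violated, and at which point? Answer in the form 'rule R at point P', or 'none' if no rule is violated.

rule 1 at point 5

Zone of each point (C = within 1σ̂, B = 1σ̂–2σ̂, A = 2σ̂–3σ̂, * = beyond 3σ̂; sign = side of CL): 1:+C, 2:+C, 3:-B, 4:-C, 5:+*, 6:+B, 7:+C, 8:+C, 9:-C, 10:-C, 11:-C, 12:+C, 13:+C, 14:+C, 15:+C, 16:-C
Rule 1 (one point beyond the 3σ limits) is satisfied at point 5.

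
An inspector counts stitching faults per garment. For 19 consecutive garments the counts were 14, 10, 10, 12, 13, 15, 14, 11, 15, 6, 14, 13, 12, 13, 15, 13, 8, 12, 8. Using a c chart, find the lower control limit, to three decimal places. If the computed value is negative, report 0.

c̄ = (14 + 10 + 10 + 12 + 13 + 15 + 14 + 11 + 15 + 6 + 14 + 13 + 12 + 13 + 15 + 13 + 8 + 12 + 8) / 19 = 228 / 19 = 12.0000
LCL = c̄ − 3√c̄ = 12.0000 − 3 × 3.4641 = 1.6077

1.608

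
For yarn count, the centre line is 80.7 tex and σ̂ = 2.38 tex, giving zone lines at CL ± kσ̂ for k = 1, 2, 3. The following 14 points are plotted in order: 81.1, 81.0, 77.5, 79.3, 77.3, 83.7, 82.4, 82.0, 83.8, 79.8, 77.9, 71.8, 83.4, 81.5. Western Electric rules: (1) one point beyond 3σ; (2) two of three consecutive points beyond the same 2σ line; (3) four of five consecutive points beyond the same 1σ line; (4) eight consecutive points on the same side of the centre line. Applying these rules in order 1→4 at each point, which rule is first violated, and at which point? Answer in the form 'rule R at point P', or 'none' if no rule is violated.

rule 1 at point 12

Zone of each point (C = within 1σ̂, B = 1σ̂–2σ̂, A = 2σ̂–3σ̂, * = beyond 3σ̂; sign = side of CL): 1:+C, 2:+C, 3:-B, 4:-C, 5:-B, 6:+B, 7:+C, 8:+C, 9:+B, 10:-C, 11:-B, 12:-*, 13:+B, 14:+C
Rule 1 (one point beyond the 3σ limits) is satisfied at point 12.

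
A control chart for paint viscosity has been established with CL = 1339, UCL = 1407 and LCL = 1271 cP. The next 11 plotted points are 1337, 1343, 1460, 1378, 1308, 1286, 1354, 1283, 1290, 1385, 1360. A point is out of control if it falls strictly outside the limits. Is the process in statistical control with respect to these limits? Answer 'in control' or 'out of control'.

out of control

Compare each point to [1271, 1407]: sample 3 = 1460 > UCL.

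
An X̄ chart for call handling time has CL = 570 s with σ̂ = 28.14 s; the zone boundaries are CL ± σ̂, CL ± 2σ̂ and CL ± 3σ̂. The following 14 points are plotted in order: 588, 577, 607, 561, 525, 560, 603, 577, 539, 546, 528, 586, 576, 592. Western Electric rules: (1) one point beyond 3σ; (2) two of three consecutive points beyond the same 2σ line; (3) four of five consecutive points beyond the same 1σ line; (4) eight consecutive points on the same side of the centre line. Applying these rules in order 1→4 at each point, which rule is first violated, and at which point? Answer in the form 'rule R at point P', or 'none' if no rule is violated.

none

Zone of each point (C = within 1σ̂, B = 1σ̂–2σ̂, A = 2σ̂–3σ̂, * = beyond 3σ̂; sign = side of CL): 1:+C, 2:+C, 3:+B, 4:-C, 5:-B, 6:-C, 7:+B, 8:+C, 9:-B, 10:-C, 11:-B, 12:+C, 13:+C, 14:+C
No rule fires across all 14 points.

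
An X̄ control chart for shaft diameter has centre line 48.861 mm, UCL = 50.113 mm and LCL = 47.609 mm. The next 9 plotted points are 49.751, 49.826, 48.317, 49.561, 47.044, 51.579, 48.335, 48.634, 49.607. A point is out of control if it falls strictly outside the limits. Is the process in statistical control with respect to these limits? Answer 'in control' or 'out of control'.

Compare each point to [47.609, 50.113]: sample 5 = 47.044 < LCL; sample 6 = 51.579 > UCL.

out of control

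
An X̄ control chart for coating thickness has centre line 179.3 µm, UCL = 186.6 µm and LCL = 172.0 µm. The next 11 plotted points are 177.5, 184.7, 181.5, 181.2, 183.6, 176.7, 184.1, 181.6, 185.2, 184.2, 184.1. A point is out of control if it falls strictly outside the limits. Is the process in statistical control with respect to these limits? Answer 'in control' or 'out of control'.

All 11 points lie within [172.0, 186.6].

in control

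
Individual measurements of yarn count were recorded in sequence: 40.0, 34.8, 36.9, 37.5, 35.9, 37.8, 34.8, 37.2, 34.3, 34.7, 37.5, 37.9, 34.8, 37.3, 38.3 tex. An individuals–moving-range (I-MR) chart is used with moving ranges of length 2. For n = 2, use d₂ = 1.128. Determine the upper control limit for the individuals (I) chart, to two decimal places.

X̄ = (40.0 + 34.8 + 36.9 + 37.5 + 35.9 + 37.8 + 34.8 + 37.2 + 34.3 + 34.7 + 37.5 + 37.9 + 34.8 + 37.3 + 38.3) / 15 = 36.6467
Moving ranges: 5.2, 2.1, 0.6, 1.6, 1.9, 3.0, 2.4, 2.9, 0.4, 2.8, 0.4, 3.1, 2.5, 1.0; M̄R̄ = 29.9000 / 14 = 2.1357
UCL = X̄ + 3·M̄R̄/d₂ = 36.6467 + 3 × 2.1357 / 1.128 = 42.3268

42.33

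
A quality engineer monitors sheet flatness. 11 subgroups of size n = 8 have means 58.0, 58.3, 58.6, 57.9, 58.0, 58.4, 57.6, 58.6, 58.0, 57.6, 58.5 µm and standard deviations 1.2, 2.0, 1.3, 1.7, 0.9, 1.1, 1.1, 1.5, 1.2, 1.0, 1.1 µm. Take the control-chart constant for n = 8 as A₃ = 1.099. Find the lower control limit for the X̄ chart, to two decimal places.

56.73

X̄̄ = (58.0 + 58.3 + 58.6 + 57.9 + 58.0 + 58.4 + 57.6 + 58.6 + 58.0 + 57.6 + 58.5) / 11 = 58.1364
s̄ = (1.2 + 2.0 + 1.3 + 1.7 + 0.9 + 1.1 + 1.1 + 1.5 + 1.2 + 1.0 + 1.1) / 11 = 1.2818
LCL = X̄̄ − A₃·s̄ = 58.1364 − 1.099 × 1.2818 = 56.7276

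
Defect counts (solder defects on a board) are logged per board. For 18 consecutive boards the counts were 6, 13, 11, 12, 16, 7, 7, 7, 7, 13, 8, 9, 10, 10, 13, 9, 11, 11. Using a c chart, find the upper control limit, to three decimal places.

c̄ = (6 + 13 + 11 + 12 + 16 + 7 + 7 + 7 + 7 + 13 + 8 + 9 + 10 + 10 + 13 + 9 + 11 + 11) / 18 = 180 / 18 = 10.0000
UCL = c̄ + 3√c̄ = 10.0000 + 3 × √10.0000 = 10.0000 + 3 × 3.1623 = 19.4868

19.487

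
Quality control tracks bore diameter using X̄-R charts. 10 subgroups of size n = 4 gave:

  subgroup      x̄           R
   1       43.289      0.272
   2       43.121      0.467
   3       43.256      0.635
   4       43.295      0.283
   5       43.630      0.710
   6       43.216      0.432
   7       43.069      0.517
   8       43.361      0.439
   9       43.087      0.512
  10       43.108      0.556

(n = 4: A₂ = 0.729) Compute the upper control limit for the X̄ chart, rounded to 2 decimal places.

X̄̄ = (43.289 + 43.121 + 43.256 + 43.295 + 43.630 + 43.216 + 43.069 + 43.361 + 43.087 + 43.108) / 10 = 432.4320 / 10 = 43.2432
R̄ = (0.272 + 0.467 + 0.635 + 0.283 + 0.710 + 0.432 + 0.517 + 0.439 + 0.512 + 0.556) / 10 = 4.8230 / 10 = 0.4823
UCL = X̄̄ + A₂·R̄ = 43.2432 + 0.729 × 0.4823 = 43.5948

43.59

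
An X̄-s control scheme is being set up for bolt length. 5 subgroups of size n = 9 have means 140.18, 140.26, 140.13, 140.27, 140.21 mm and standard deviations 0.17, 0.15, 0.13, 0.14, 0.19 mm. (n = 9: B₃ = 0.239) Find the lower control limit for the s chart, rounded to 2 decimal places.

s̄ = (0.17 + 0.15 + 0.13 + 0.14 + 0.19) / 5 = 0.1560
LCL_s = B₃·s̄ = 0.239 × 0.1560 = 0.0373

0.04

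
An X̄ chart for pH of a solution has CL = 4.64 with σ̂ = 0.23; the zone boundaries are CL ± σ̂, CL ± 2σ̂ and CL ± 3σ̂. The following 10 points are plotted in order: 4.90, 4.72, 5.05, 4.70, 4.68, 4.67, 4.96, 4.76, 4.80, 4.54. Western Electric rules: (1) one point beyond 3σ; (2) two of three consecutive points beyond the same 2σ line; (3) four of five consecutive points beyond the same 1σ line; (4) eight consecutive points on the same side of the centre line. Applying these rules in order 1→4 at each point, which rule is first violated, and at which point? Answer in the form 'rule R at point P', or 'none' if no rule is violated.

Zone of each point (C = within 1σ̂, B = 1σ̂–2σ̂, A = 2σ̂–3σ̂, * = beyond 3σ̂; sign = side of CL): 1:+B, 2:+C, 3:+B, 4:+C, 5:+C, 6:+C, 7:+B, 8:+C, 9:+C, 10:-C
Rule 4 (eight consecutive points on the same side of the centre line) is satisfied at point 8.

rule 4 at point 8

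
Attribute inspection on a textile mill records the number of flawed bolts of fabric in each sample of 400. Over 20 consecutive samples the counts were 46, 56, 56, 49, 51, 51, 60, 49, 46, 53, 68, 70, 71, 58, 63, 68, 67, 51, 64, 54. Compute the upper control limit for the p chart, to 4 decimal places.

p̄ = Σdᵢ / (k·n) = 1151 / (20 × 400) = 0.14388
UCL = p̄ + 3·√(p̄(1−p̄)/n) = 0.14388 + 3 × √(0.14388×0.85613/400) = 0.14388 + 3 × 0.01755 = 0.19652

0.1965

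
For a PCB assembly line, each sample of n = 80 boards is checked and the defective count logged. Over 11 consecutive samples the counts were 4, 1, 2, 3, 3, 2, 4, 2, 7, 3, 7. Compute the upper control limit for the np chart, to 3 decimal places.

8.909

p̄ = Σdᵢ / (k·n) = 38 / (11 × 80) = 0.04318
UCL = np̄ + 3·√(np̄(1−p̄)) = 3.4545 + 3 × √(3.4545×0.95682) = 3.4545 + 3 × 1.8181 = 8.9087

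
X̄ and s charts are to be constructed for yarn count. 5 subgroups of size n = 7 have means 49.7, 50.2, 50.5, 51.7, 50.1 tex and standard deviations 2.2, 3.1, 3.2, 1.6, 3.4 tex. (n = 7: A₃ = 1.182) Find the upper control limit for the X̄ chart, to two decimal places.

53.63

X̄̄ = (49.7 + 50.2 + 50.5 + 51.7 + 50.1) / 5 = 50.4400
s̄ = (2.2 + 3.1 + 3.2 + 1.6 + 3.4) / 5 = 2.7000
UCL = X̄̄ + A₃·s̄ = 50.4400 + 1.182 × 2.7000 = 53.6314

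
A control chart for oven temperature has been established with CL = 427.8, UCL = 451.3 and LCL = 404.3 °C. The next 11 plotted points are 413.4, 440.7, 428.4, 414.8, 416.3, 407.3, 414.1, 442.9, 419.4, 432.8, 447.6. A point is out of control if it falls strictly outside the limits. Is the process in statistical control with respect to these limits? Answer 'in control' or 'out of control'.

in control

All 11 points lie within [404.3, 451.3].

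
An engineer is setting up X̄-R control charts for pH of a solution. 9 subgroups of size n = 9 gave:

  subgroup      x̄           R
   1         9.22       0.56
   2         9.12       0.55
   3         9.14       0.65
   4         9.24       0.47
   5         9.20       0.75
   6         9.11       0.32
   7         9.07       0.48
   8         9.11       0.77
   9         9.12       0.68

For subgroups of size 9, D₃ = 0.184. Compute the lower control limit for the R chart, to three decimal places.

0.107

R̄ = (0.56 + 0.55 + 0.65 + 0.47 + 0.75 + 0.32 + 0.48 + 0.77 + 0.68) / 9 = 5.2300 / 9 = 0.5811
LCL_R = D₃·R̄ = 0.184 × 0.5811 = 0.1069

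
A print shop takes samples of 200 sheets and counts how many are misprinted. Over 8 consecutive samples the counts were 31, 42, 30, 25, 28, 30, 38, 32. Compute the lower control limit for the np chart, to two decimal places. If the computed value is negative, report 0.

16.45

p̄ = Σdᵢ / (k·n) = 256 / (8 × 200) = 0.16000
LCL = np̄ − 3·√(np̄(1−p̄)) = 32.0000 − 3 × 5.1846 = 16.4462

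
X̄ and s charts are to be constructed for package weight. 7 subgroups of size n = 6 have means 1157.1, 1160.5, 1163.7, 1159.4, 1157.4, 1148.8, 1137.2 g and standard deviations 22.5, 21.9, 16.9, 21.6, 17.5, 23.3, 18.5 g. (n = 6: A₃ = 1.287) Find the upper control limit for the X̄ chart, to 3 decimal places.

1181.016

X̄̄ = (1157.1 + 1160.5 + 1163.7 + 1159.4 + 1157.4 + 1148.8 + 1137.2) / 7 = 1154.8714
s̄ = (22.5 + 21.9 + 16.9 + 21.6 + 17.5 + 23.3 + 18.5) / 7 = 20.3143
UCL = X̄̄ + A₃·s̄ = 1154.8714 + 1.287 × 20.3143 = 1181.0159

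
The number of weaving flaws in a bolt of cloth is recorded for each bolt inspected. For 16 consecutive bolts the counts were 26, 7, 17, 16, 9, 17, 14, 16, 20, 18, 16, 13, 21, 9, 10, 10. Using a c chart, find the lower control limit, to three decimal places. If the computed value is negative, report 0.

c̄ = (26 + 7 + 17 + 16 + 9 + 17 + 14 + 16 + 20 + 18 + 16 + 13 + 21 + 9 + 10 + 10) / 16 = 239 / 16 = 14.9375
LCL = c̄ − 3√c̄ = 14.9375 − 3 × 3.8649 = 3.3428

3.343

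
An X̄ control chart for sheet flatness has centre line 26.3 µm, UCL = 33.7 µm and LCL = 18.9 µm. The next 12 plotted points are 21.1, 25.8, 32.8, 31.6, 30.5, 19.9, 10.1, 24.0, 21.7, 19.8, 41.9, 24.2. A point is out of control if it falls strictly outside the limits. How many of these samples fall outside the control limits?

2

Compare each point to [18.9, 33.7]: sample 7 = 10.1 < LCL; sample 11 = 41.9 > UCL.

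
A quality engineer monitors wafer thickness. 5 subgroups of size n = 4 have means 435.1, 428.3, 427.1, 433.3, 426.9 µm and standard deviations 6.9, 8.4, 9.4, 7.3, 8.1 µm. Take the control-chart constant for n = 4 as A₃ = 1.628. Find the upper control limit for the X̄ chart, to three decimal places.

443.197

X̄̄ = (435.1 + 428.3 + 427.1 + 433.3 + 426.9) / 5 = 430.1400
s̄ = (6.9 + 8.4 + 9.4 + 7.3 + 8.1) / 5 = 8.0200
UCL = X̄̄ + A₃·s̄ = 430.1400 + 1.628 × 8.0200 = 443.1966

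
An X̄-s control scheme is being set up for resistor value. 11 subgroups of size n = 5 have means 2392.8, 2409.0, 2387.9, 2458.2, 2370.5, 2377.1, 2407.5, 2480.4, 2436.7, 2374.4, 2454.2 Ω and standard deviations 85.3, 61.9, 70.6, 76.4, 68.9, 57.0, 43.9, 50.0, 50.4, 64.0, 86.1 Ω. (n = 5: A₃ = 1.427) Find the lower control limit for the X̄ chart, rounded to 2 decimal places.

2320.83

X̄̄ = (2392.8 + 2409.0 + 2387.9 + 2458.2 + 2370.5 + 2377.1 + 2407.5 + 2480.4 + 2436.7 + 2374.4 + 2454.2) / 11 = 2413.5182
s̄ = (85.3 + 61.9 + 70.6 + 76.4 + 68.9 + 57.0 + 43.9 + 50.0 + 50.4 + 64.0 + 86.1) / 11 = 64.9545
LCL = X̄̄ − A₃·s̄ = 2413.5182 − 1.427 × 64.9545 = 2320.8280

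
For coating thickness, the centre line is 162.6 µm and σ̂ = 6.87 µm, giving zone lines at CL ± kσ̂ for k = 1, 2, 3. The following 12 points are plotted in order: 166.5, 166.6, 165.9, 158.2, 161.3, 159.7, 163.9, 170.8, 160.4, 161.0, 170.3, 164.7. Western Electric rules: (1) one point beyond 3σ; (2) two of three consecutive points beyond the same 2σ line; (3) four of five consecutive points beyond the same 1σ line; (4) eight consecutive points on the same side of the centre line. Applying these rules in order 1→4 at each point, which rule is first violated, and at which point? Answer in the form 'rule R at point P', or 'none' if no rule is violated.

none

Zone of each point (C = within 1σ̂, B = 1σ̂–2σ̂, A = 2σ̂–3σ̂, * = beyond 3σ̂; sign = side of CL): 1:+C, 2:+C, 3:+C, 4:-C, 5:-C, 6:-C, 7:+C, 8:+B, 9:-C, 10:-C, 11:+B, 12:+C
No rule fires across all 12 points.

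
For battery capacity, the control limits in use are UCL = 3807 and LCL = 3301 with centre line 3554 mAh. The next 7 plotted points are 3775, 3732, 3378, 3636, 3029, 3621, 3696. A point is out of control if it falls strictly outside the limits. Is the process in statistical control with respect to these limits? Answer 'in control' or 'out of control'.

Compare each point to [3301, 3807]: sample 5 = 3029 < LCL.

out of control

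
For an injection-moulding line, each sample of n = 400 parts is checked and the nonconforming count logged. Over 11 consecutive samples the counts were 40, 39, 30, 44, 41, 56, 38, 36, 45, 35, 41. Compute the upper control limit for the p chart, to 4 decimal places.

p̄ = Σdᵢ / (k·n) = 445 / (11 × 400) = 0.10114
UCL = p̄ + 3·√(p̄(1−p̄)/n) = 0.10114 + 3 × √(0.10114×0.89886/400) = 0.10114 + 3 × 0.01508 = 0.14636

0.1464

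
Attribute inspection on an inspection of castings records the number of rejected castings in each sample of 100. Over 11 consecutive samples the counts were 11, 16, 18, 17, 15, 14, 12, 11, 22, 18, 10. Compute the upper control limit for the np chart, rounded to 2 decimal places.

p̄ = Σdᵢ / (k·n) = 164 / (11 × 100) = 0.14909
UCL = np̄ + 3·√(np̄(1−p̄)) = 14.9091 + 3 × √(14.9091×0.85091) = 14.9091 + 3 × 3.5618 = 25.5944

25.59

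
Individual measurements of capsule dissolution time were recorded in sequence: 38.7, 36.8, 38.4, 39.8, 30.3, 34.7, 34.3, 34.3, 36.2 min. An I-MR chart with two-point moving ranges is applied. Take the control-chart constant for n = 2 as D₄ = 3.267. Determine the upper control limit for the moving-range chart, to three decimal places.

Moving ranges: 1.9, 1.6, 1.4, 9.5, 4.4, 0.4, 0.0, 1.9; M̄R̄ = 21.1000 / 8 = 2.6375
UCL_MR = D₄·M̄R̄ = 3.267 × 2.6375 = 8.6167

8.617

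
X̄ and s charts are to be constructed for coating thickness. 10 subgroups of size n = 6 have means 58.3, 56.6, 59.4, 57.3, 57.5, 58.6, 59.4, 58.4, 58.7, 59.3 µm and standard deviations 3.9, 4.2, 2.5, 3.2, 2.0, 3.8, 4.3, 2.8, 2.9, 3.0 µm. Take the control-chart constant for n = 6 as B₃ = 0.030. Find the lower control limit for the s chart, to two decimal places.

0.10

s̄ = (3.9 + 4.2 + 2.5 + 3.2 + 2.0 + 3.8 + 4.3 + 2.8 + 2.9 + 3.0) / 10 = 3.2600
LCL_s = B₃·s̄ = 0.030 × 3.2600 = 0.0978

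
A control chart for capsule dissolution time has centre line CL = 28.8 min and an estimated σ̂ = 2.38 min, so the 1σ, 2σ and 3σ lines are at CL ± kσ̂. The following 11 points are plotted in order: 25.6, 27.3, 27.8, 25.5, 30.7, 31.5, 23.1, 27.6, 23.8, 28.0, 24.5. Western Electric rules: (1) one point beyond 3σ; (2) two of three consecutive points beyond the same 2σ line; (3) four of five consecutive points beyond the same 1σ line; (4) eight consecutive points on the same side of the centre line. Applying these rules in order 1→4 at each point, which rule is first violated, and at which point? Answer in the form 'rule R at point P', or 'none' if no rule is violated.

rule 2 at point 9

Zone of each point (C = within 1σ̂, B = 1σ̂–2σ̂, A = 2σ̂–3σ̂, * = beyond 3σ̂; sign = side of CL): 1:-B, 2:-C, 3:-C, 4:-B, 5:+C, 6:+B, 7:-A, 8:-C, 9:-A, 10:-C, 11:-B
Rule 2 (two of three consecutive points beyond the same 2σ limit) is satisfied at point 9.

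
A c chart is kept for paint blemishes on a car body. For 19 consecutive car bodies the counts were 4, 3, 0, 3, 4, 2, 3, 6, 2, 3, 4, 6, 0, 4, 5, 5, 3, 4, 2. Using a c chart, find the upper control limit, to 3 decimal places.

8.779

c̄ = (4 + 3 + 0 + 3 + 4 + 2 + 3 + 6 + 2 + 3 + 4 + 6 + 0 + 4 + 5 + 5 + 3 + 4 + 2) / 19 = 63 / 19 = 3.3158
UCL = c̄ + 3√c̄ = 3.3158 + 3 × √3.3158 = 3.3158 + 3 × 1.8209 = 8.7786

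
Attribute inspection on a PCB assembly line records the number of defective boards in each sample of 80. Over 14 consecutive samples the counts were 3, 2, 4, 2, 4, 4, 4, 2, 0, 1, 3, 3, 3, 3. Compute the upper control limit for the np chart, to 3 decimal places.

p̄ = Σdᵢ / (k·n) = 38 / (14 × 80) = 0.03393
UCL = np̄ + 3·√(np̄(1−p̄)) = 2.7143 + 3 × √(2.7143×0.96607) = 2.7143 + 3 × 1.6193 = 7.5722

7.572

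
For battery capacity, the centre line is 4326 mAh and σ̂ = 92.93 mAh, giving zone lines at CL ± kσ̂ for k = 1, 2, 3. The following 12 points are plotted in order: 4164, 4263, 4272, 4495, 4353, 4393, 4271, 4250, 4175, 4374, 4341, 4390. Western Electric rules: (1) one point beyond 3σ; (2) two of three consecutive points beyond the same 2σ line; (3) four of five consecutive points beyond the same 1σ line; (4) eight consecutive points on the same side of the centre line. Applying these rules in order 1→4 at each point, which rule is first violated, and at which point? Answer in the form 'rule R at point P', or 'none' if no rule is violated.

none

Zone of each point (C = within 1σ̂, B = 1σ̂–2σ̂, A = 2σ̂–3σ̂, * = beyond 3σ̂; sign = side of CL): 1:-B, 2:-C, 3:-C, 4:+B, 5:+C, 6:+C, 7:-C, 8:-C, 9:-B, 10:+C, 11:+C, 12:+C
No rule fires across all 12 points.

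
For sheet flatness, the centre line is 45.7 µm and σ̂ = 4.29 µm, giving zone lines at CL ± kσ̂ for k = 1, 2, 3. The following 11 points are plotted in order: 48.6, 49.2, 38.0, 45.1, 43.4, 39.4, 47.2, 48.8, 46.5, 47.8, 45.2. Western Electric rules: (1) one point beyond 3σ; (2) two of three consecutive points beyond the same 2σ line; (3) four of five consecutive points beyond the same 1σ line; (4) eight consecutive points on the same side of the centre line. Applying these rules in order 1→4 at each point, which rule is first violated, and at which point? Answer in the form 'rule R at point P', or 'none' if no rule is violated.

Zone of each point (C = within 1σ̂, B = 1σ̂–2σ̂, A = 2σ̂–3σ̂, * = beyond 3σ̂; sign = side of CL): 1:+C, 2:+C, 3:-B, 4:-C, 5:-C, 6:-B, 7:+C, 8:+C, 9:+C, 10:+C, 11:-C
No rule fires across all 11 points.

none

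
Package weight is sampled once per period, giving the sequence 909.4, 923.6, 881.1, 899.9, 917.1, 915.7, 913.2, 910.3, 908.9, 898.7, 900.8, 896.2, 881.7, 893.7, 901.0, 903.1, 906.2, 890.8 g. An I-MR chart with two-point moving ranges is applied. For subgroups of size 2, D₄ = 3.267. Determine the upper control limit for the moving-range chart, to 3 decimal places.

33.093

Moving ranges: 14.2, 42.5, 18.8, 17.2, 1.4, 2.5, 2.9, 1.4, 10.2, 2.1, 4.6, 14.5, 12.0, 7.3, 2.1, 3.1, 15.4; M̄R̄ = 172.2000 / 17 = 10.1294
UCL_MR = D₄·M̄R̄ = 3.267 × 10.1294 = 33.0928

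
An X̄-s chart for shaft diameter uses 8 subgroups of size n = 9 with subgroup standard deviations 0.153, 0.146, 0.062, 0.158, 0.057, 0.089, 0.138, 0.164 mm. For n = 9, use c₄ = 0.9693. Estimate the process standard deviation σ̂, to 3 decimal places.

0.125

s̄ = (0.153 + 0.146 + 0.062 + 0.158 + 0.057 + 0.089 + 0.138 + 0.164) / 8 = 0.1209
σ̂ = s̄ / c₄ = 0.1209 / 0.9693 = 0.1247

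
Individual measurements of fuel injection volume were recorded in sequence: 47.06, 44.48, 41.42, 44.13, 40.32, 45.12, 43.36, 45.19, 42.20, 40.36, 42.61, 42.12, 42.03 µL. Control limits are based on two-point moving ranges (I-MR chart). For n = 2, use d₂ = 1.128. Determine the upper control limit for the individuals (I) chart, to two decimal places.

X̄ = (47.06 + 44.48 + 41.42 + 44.13 + 40.32 + 45.12 + 43.36 + 45.19 + 42.20 + 40.36 + 42.61 + 42.12 + 42.03) / 13 = 43.1077
Moving ranges: 2.58, 3.06, 2.71, 3.81, 4.80, 1.76, 1.83, 2.99, 1.84, 2.25, 0.49, 0.09; M̄R̄ = 28.2100 / 12 = 2.3508
UCL = X̄ + 3·M̄R̄/d₂ = 43.1077 + 3 × 2.3508 / 1.128 = 49.3599

49.36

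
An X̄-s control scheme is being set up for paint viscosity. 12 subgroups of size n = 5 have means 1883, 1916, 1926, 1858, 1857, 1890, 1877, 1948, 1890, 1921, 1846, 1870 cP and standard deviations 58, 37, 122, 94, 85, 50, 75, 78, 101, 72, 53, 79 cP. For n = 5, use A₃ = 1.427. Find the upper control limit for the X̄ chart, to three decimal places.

X̄̄ = (1883 + 1916 + 1926 + 1858 + 1857 + 1890 + 1877 + 1948 + 1890 + 1921 + 1846 + 1870) / 12 = 1890.1667
s̄ = (58 + 37 + 122 + 94 + 85 + 50 + 75 + 78 + 101 + 72 + 53 + 79) / 12 = 75.3333
UCL = X̄̄ + A₃·s̄ = 1890.1667 + 1.427 × 75.3333 = 1997.6673

1997.667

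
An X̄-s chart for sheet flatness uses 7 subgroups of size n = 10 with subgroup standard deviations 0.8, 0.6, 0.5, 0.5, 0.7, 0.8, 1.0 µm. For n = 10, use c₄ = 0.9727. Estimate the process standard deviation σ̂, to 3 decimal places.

s̄ = (0.8 + 0.6 + 0.5 + 0.5 + 0.7 + 0.8 + 1.0) / 7 = 0.7000
σ̂ = s̄ / c₄ = 0.7000 / 0.9727 = 0.7196

0.720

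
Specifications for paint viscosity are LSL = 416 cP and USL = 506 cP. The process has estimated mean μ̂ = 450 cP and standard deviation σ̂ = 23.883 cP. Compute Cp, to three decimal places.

Cp = (USL − LSL) / (6σ̂) = (506 − 416) / (6 × 23.883) = 90.0000 / 143.2980 = 0.6281

0.628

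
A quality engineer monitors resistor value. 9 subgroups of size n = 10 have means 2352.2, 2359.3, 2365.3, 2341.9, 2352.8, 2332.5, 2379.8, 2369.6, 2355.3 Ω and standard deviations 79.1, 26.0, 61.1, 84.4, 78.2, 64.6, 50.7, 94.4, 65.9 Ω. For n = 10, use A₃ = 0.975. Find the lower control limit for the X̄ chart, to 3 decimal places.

2291.046

X̄̄ = (2352.2 + 2359.3 + 2365.3 + 2341.9 + 2352.8 + 2332.5 + 2379.8 + 2369.6 + 2355.3) / 9 = 2356.5222
s̄ = (79.1 + 26.0 + 61.1 + 84.4 + 78.2 + 64.6 + 50.7 + 94.4 + 65.9) / 9 = 67.1556
LCL = X̄̄ − A₃·s̄ = 2356.5222 − 0.975 × 67.1556 = 2291.0456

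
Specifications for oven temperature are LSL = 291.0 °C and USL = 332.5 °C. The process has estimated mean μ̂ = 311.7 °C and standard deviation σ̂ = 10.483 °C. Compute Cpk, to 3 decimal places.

Cpu = (USL − μ̂) / (3σ̂) = (332.5 − 311.7) / (3 × 10.483) = 0.6614; Cpl = (μ̂ − LSL) / (3σ̂) = (311.7 − 291.0) / (3 × 10.483) = 0.6582; Cpk = min(Cpu, Cpl) = 0.6582

0.658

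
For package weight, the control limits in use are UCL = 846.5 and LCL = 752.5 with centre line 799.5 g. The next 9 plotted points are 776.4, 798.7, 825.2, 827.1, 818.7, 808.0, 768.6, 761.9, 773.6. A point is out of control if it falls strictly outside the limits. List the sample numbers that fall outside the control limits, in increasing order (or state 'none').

none

All 9 points lie within [752.5, 846.5].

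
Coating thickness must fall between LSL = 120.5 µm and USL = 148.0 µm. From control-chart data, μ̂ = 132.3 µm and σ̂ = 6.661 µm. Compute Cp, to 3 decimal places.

Cp = (USL − LSL) / (6σ̂) = (148.0 − 120.5) / (6 × 6.661) = 27.5000 / 39.9660 = 0.6881

0.688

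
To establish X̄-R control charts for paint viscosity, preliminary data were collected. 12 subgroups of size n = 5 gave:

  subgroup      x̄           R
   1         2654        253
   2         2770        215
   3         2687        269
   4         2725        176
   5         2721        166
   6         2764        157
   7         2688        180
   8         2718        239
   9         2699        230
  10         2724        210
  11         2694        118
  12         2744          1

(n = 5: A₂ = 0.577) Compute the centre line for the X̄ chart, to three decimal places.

2715.667

X̄̄ = (2654 + 2770 + 2687 + 2725 + 2721 + 2764 + 2688 + 2718 + 2699 + 2724 + 2694 + 2744) / 12 = 32588.0000 / 12 = 2715.6667
CL = X̄̄ = 2715.6667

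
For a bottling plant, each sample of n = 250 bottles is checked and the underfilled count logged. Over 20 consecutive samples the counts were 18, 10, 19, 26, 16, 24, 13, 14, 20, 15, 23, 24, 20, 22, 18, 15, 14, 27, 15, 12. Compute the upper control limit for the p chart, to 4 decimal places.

p̄ = Σdᵢ / (k·n) = 365 / (20 × 250) = 0.07300
UCL = p̄ + 3·√(p̄(1−p̄)/n) = 0.07300 + 3 × √(0.07300×0.92700/250) = 0.07300 + 3 × 0.01645 = 0.12236

0.1224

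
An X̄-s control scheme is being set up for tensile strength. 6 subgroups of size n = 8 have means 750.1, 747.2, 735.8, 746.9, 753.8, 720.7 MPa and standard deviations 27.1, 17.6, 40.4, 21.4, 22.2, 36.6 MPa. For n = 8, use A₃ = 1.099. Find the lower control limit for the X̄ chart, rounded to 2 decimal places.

712.14

X̄̄ = (750.1 + 747.2 + 735.8 + 746.9 + 753.8 + 720.7) / 6 = 742.4167
s̄ = (27.1 + 17.6 + 40.4 + 21.4 + 22.2 + 36.6) / 6 = 27.5500
LCL = X̄̄ − A₃·s̄ = 742.4167 − 1.099 × 27.5500 = 712.1392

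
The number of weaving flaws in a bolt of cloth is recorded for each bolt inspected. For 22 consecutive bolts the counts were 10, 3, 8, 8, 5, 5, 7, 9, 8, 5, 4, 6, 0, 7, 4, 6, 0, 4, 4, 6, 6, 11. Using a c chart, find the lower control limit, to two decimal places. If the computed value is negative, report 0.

0.00

c̄ = (10 + 3 + 8 + 8 + 5 + 5 + 7 + 9 + 8 + 5 + 4 + 6 + 0 + 7 + 4 + 6 + 0 + 4 + 4 + 6 + 6 + 11) / 22 = 126 / 22 = 5.7273
LCL = c̄ − 3√c̄ = 5.7273 − 3 × 2.3932 = -1.4522 → 0 (cannot be negative)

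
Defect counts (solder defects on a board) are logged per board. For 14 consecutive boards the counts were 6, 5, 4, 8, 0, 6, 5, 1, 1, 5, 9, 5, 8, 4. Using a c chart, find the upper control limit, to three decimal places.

11.349

c̄ = (6 + 5 + 4 + 8 + 0 + 6 + 5 + 1 + 1 + 5 + 9 + 5 + 8 + 4) / 14 = 67 / 14 = 4.7857
UCL = c̄ + 3√c̄ = 4.7857 + 3 × √4.7857 = 4.7857 + 3 × 2.1876 = 11.3486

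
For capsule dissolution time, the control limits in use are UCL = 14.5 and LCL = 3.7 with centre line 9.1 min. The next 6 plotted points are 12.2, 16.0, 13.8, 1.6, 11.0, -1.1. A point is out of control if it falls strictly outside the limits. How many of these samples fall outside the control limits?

3

Compare each point to [3.7, 14.5]: sample 2 = 16.0 > UCL; sample 4 = 1.6 < LCL; sample 6 = -1.1 < LCL.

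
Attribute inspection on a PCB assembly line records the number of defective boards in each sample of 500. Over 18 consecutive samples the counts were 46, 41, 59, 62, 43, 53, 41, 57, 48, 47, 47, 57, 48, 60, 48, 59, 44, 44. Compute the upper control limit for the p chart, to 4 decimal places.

0.1408

p̄ = Σdᵢ / (k·n) = 904 / (18 × 500) = 0.10044
UCL = p̄ + 3·√(p̄(1−p̄)/n) = 0.10044 + 3 × √(0.10044×0.89956/500) = 0.10044 + 3 × 0.01344 = 0.14077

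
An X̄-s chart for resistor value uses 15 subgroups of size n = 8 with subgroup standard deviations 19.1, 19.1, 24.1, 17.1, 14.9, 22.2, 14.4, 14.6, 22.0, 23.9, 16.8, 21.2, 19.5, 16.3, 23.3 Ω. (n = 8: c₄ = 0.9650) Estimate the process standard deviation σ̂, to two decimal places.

19.93

s̄ = (19.1 + 19.1 + 24.1 + 17.1 + 14.9 + 22.2 + 14.4 + 14.6 + 22.0 + 23.9 + 16.8 + 21.2 + 19.5 + 16.3 + 23.3) / 15 = 19.2333
σ̂ = s̄ / c₄ = 19.2333 / 0.9650 = 19.9309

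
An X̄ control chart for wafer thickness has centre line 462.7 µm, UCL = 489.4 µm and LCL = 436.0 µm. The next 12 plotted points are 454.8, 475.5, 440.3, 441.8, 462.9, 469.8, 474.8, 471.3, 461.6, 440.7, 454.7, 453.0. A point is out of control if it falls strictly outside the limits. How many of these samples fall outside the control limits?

0

All 12 points lie within [436.0, 489.4].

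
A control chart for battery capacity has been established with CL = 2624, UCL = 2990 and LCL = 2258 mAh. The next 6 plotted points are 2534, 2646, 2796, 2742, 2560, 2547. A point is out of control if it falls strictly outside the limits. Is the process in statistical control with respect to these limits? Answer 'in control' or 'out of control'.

All 6 points lie within [2258, 2990].

in control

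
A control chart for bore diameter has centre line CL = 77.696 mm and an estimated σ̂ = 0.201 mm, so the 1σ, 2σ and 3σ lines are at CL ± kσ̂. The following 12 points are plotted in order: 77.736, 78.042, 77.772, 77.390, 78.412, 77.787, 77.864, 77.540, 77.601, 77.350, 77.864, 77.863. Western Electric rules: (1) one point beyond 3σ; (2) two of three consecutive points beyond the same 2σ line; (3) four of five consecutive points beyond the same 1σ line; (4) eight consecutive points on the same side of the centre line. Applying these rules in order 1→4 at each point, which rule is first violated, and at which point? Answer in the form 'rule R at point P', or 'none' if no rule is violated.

Zone of each point (C = within 1σ̂, B = 1σ̂–2σ̂, A = 2σ̂–3σ̂, * = beyond 3σ̂; sign = side of CL): 1:+C, 2:+B, 3:+C, 4:-B, 5:+*, 6:+C, 7:+C, 8:-C, 9:-C, 10:-B, 11:+C, 12:+C
Rule 1 (one point beyond the 3σ limits) is satisfied at point 5.

rule 1 at point 5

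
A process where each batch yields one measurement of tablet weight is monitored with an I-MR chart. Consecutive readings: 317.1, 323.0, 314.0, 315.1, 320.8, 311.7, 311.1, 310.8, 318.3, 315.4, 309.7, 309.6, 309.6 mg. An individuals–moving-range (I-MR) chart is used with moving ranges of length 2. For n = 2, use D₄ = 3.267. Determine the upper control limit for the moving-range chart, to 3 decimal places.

Moving ranges: 5.9, 9.0, 1.1, 5.7, 9.1, 0.6, 0.3, 7.5, 2.9, 5.7, 0.1, 0.0; M̄R̄ = 47.9000 / 12 = 3.9917
UCL_MR = D₄·M̄R̄ = 3.267 × 3.9917 = 13.0408

13.041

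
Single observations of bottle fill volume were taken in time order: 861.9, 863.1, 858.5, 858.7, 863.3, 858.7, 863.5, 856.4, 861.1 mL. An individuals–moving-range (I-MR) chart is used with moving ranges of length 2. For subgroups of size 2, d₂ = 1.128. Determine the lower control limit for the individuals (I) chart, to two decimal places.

850.01

X̄ = (861.9 + 863.1 + 858.5 + 858.7 + 863.3 + 858.7 + 863.5 + 856.4 + 861.1) / 9 = 860.5778
Moving ranges: 1.2, 4.6, 0.2, 4.6, 4.6, 4.8, 7.1, 4.7; M̄R̄ = 31.8000 / 8 = 3.9750
LCL = X̄ − 3·M̄R̄/d₂ = 860.5778 − 3 × 3.9750 / 1.128 = 850.0060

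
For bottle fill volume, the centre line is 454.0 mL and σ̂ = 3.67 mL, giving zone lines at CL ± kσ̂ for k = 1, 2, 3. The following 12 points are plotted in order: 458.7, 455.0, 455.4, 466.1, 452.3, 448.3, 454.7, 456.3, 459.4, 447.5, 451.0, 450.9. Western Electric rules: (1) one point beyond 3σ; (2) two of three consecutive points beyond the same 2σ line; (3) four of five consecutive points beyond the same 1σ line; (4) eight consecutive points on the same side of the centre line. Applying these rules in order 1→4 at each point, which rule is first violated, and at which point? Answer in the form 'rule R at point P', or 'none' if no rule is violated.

rule 1 at point 4

Zone of each point (C = within 1σ̂, B = 1σ̂–2σ̂, A = 2σ̂–3σ̂, * = beyond 3σ̂; sign = side of CL): 1:+B, 2:+C, 3:+C, 4:+*, 5:-C, 6:-B, 7:+C, 8:+C, 9:+B, 10:-B, 11:-C, 12:-C
Rule 1 (one point beyond the 3σ limits) is satisfied at point 4.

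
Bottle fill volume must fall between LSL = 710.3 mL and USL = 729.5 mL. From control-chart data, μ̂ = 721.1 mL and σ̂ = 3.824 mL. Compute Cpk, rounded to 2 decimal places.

0.73

Cpu = (USL − μ̂) / (3σ̂) = (729.5 − 721.1) / (3 × 3.824) = 0.7322; Cpl = (μ̂ − LSL) / (3σ̂) = (721.1 − 710.3) / (3 × 3.824) = 0.9414; Cpk = min(Cpu, Cpl) = 0.7322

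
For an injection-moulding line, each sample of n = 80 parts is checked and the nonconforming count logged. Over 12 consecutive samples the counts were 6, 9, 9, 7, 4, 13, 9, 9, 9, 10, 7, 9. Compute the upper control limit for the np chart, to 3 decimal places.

p̄ = Σdᵢ / (k·n) = 101 / (12 × 80) = 0.10521
UCL = np̄ + 3·√(np̄(1−p̄)) = 8.4167 + 3 × √(8.4167×0.89479) = 8.4167 + 3 × 2.7443 = 16.6496

16.650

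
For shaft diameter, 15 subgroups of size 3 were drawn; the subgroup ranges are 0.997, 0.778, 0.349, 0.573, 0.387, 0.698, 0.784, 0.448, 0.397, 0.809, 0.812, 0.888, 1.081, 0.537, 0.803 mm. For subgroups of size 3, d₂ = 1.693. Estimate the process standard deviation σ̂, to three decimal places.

R̄ = (0.997 + 0.778 + 0.349 + 0.573 + 0.387 + 0.698 + 0.784 + 0.448 + 0.397 + 0.809 + 0.812 + 0.888 + 1.081 + 0.537 + 0.803) / 15 = 0.6894
σ̂ = R̄ / d₂ = 0.6894 / 1.693 = 0.4072

0.407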